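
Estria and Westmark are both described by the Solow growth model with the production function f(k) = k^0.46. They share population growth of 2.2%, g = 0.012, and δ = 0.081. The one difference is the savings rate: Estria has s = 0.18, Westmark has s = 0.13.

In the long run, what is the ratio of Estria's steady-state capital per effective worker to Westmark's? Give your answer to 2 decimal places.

Steady-state k* = [s/(n + g + δ)]^(1/(1−α)), so the ratio is [ (s_E/(n + g + δ)_E) / (s_W/(n + g + δ)_W) ]^1.8519.
s_E/(n + g + δ)_E = 0.18/0.115 = 1.5652; s_W/(n + g + δ)_W = 0.13/0.115 = 1.1304.
Ratio = (1.5652/1.1304)^1.8519 = 1.3846^1.8519 ≈ 1.8269

k*_E / k*_W ≈ 1.83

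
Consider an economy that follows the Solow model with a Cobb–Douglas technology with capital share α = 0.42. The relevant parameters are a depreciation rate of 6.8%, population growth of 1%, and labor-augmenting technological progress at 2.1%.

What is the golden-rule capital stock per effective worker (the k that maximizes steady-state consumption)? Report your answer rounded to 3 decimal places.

k_gold ≈ 12.081

The golden rule sets f'(k) = n + g + δ, i.e. α·k^(α−1) = n + g + δ.
So k^(1−α) = α / (n + g + δ) = 0.42 / 0.099 = 4.2424.
k_gold = 4.2424^(1/0.58) ≈ 12.0806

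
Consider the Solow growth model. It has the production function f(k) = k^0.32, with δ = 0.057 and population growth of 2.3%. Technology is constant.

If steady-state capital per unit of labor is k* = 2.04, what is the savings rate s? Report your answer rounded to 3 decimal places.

In steady state, investment equals break-even investment: s·k^α = (n + δ)·k.
So s / (n + δ) = (k*)^(1−α) = 2.04^0.68 = 1.6239.
Therefore s = 1.6239 × (n + δ) = 1.6239 × 0.080 = 0.1299.

s ≈ 0.130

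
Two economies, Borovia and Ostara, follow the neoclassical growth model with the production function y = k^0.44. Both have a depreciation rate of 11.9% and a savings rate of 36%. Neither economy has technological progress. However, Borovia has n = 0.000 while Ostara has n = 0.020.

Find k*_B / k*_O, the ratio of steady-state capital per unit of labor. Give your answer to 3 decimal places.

Steady-state k* = [s/(n + δ)]^(1/(1−α)), so the ratio is [ (s_B/(n + δ)_B) / (s_O/(n + δ)_O) ]^1.7857.
s_B/(n + δ)_B = 0.36/0.119 = 3.0252; s_O/(n + δ)_O = 0.36/0.139 = 2.5899.
Ratio = (3.0252/2.5899)^1.7857 = 1.1681^1.7857 ≈ 1.3198

ratio ≈ 1.320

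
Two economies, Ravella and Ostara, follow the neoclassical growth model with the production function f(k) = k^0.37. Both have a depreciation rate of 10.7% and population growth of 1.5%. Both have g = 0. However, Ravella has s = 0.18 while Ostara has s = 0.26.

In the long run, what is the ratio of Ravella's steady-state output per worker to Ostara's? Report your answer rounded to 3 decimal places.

Steady-state y* = [s/(n + δ)]^(α/(1−α)), so the ratio is [ (s_R/(n + δ)_R) / (s_O/(n + δ)_O) ]^0.5873.
s_R/(n + δ)_R = 0.18/0.122 = 1.4754; s_O/(n + δ)_O = 0.26/0.122 = 2.1311.
Ratio = (1.4754/2.1311)^0.5873 = 0.6923^0.5873 ≈ 0.8058

y*_R / y*_O ≈ 0.806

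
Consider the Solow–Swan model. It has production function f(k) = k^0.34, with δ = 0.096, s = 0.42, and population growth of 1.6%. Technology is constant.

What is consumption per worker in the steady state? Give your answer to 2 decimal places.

c* = 1.15

Steady state requires s·f(k) = (n + δ)·k, i.e. s·k^α = (n + δ)·k.
Rearranging, k^(1−α) = s / (n + δ).
k^0.66 = 0.42 / (0.016 + 0.096) = 0.42 / 0.112 = 3.7500
k* = 3.7500^(1/0.66) ≈ 7.4087
y* = (k*)^α = 7.4087^0.34 ≈ 1.9757
c* = (1 − s)·y* = (1 − 0.42) × 1.9757 ≈ 1.1459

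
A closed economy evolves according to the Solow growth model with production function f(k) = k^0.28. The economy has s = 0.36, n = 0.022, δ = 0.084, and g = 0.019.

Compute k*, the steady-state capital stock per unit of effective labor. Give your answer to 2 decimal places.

k* = 4.35

In steady state, investment equals break-even investment: s·k^α = (n + g + δ)·k.
Dividing both sides by k: k^(1−α) = s / (n + g + δ).
k^0.72 = 0.36 / (0.022 + 0.019 + 0.084) = 0.36 / 0.125 = 2.8800
k* = 2.8800^(1/0.72) ≈ 4.3456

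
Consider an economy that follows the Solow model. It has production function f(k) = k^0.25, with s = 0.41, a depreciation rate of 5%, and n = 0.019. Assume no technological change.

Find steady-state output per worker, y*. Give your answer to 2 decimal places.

y* = 1.81

At the steady state, Δk = 0, so s·k^α = (n + δ)·k.
Dividing both sides by k: k^(1−α) = s / (n + δ).
k^0.75 = 0.41 / (0.019 + 0.050) = 0.41 / 0.069 = 5.9420
k* = 5.9420^(1/0.75) ≈ 10.7624
y* = (k*)^α = 10.7624^0.25 ≈ 1.8112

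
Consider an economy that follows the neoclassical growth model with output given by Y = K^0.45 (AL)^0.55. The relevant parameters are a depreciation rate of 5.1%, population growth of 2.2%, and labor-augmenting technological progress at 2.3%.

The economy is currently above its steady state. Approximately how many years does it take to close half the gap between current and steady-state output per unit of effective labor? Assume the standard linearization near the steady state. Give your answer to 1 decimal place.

half-life ≈ 13.1 years

Near the steady state the convergence rate is λ = (1 − α)(n + g + δ).
λ = (1 − 0.45) × 0.096 = 0.55 × 0.096 = 0.0528
Half-life = ln 2 / λ = 0.6931 / 0.0528 ≈ 13.13 years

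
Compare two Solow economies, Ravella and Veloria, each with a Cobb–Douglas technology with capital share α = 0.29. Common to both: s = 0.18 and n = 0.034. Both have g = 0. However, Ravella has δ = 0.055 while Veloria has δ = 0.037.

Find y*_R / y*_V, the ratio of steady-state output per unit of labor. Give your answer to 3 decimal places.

ratio ≈ 0.912

Steady-state y* = [s/(n + δ)]^(α/(1−α)), so the ratio is [ (s_R/(n + δ)_R) / (s_V/(n + δ)_V) ]^0.4085.
s_R/(n + δ)_R = 0.18/0.089 = 2.0225; s_V/(n + δ)_V = 0.18/0.071 = 2.5352.
Ratio = (2.0225/2.5352)^0.4085 = 0.7978^0.4085 ≈ 0.9119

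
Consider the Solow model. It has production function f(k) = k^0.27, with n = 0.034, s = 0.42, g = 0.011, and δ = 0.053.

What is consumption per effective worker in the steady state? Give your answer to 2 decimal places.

At the steady state, Δk = 0, so s·k^α = (n + g + δ)·k.
Rearranging, k^(1−α) = s / (n + g + δ).
k^0.73 = 0.42 / (0.034 + 0.011 + 0.053) = 0.42 / 0.098 = 4.2857
k* = 4.2857^(1/0.73) ≈ 7.3415
y* = (k*)^α = 7.3415^0.27 ≈ 1.7130
c* = (1 − s)·y* = (1 − 0.42) × 1.7130 ≈ 0.9935

c* = 0.99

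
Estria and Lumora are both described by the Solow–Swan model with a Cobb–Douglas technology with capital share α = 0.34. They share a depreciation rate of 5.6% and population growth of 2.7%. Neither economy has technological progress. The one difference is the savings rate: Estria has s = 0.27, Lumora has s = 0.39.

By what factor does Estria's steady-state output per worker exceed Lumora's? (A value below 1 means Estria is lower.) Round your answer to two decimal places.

Steady-state y* = [s/(n + δ)]^(α/(1−α)), so the ratio is [ (s_E/(n + δ)_E) / (s_L/(n + δ)_L) ]^0.5152.
s_E/(n + δ)_E = 0.27/0.083 = 3.2530; s_L/(n + δ)_L = 0.39/0.083 = 4.6988.
Ratio = (3.2530/4.6988)^0.5152 = 0.6923^0.5152 ≈ 0.8274

y*_E / y*_L ≈ 0.83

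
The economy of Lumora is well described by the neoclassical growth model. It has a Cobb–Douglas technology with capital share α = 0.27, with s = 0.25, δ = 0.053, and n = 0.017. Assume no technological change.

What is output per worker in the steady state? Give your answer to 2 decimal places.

In steady state, investment equals break-even investment: s·k^α = (n + δ)·k.
Dividing both sides by k: k^(1−α) = s / (n + δ).
k^0.73 = 0.25 / (0.017 + 0.053) = 0.25 / 0.070 = 3.5714
k* = 3.5714^(1/0.73) ≈ 5.7189
y* = (k*)^α = 5.7189^0.27 ≈ 1.6013

y* ≈ 1.60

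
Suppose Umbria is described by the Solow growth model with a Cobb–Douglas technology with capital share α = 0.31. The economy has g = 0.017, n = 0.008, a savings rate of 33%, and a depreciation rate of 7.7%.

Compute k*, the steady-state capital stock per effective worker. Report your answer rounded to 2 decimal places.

k* ≈ 5.48

In steady state, investment equals break-even investment: s·k^α = (n + g + δ)·k.
Dividing both sides by k: k^(1−α) = s / (n + g + δ).
k^0.69 = 0.33 / (0.008 + 0.017 + 0.077) = 0.33 / 0.102 = 3.2353
k* = 3.2353^(1/0.69) ≈ 5.4829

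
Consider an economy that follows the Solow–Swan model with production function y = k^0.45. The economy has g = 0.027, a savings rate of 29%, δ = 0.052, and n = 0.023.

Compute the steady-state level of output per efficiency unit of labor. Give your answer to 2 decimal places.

Steady state requires s·f(k) = (n + g + δ)·k, i.e. s·k^α = (n + g + δ)·k.
Rearranging, k^(1−α) = s / (n + g + δ).
k^0.55 = 0.29 / (0.023 + 0.027 + 0.052) = 0.29 / 0.102 = 2.8431
k* = 2.8431^(1/0.55) ≈ 6.6846
y* = (k*)^α = 6.6846^0.45 ≈ 2.3512

y* = 2.35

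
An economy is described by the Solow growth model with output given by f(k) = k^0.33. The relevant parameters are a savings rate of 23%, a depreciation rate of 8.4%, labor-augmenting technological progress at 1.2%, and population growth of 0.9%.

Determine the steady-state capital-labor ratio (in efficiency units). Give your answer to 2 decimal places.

k* ≈ 3.22

In steady state, investment equals break-even investment: s·k^α = (n + g + δ)·k.
Dividing both sides by k: k^(1−α) = s / (n + g + δ).
k^0.67 = 0.23 / (0.009 + 0.012 + 0.084) = 0.23 / 0.105 = 2.1905
k* = 2.1905^(1/0.67) ≈ 3.2231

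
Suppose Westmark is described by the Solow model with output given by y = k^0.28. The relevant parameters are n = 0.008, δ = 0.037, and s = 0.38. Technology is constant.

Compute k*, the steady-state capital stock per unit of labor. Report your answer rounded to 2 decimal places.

Steady state requires s·f(k) = (n + δ)·k, i.e. s·k^α = (n + δ)·k.
Dividing both sides by k: k^(1−α) = s / (n + δ).
k^0.72 = 0.38 / (0.008 + 0.037) = 0.38 / 0.045 = 8.4444
k* = 8.4444^(1/0.72) ≈ 19.3598

k* = 19.36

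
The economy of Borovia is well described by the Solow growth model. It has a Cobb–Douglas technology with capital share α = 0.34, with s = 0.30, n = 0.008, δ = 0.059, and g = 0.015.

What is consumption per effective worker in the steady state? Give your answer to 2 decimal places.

c* ≈ 1.37

Steady state requires s·f(k) = (n + g + δ)·k, i.e. s·k^α = (n + g + δ)·k.
Rearranging, k^(1−α) = s / (n + g + δ).
k^0.66 = 0.30 / (0.008 + 0.015 + 0.059) = 0.30 / 0.082 = 3.6585
k* = 3.6585^(1/0.66) ≈ 7.1366
y* = (k*)^α = 7.1366^0.34 ≈ 1.9507
c* = (1 − s)·y* = (1 − 0.30) × 1.9507 ≈ 1.3655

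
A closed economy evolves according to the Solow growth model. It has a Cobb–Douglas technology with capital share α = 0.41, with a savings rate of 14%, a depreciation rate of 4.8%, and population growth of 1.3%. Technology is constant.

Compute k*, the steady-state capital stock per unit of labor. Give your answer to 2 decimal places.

k* ≈ 4.09

At the steady state, Δk = 0, so s·k^α = (n + δ)·k.
Rearranging, k^(1−α) = s / (n + δ).
k^0.59 = 0.14 / (0.013 + 0.048) = 0.14 / 0.061 = 2.2951
k* = 2.2951^(1/0.59) ≈ 4.0882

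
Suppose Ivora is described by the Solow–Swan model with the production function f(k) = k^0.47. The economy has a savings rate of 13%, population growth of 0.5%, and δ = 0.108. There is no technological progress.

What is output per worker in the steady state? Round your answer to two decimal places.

Steady state requires s·f(k) = (n + δ)·k, i.e. s·k^α = (n + δ)·k.
Rearranging, k^(1−α) = s / (n + δ).
k^0.53 = 0.13 / (0.005 + 0.108) = 0.13 / 0.113 = 1.1504
k* = 1.1504^(1/0.53) ≈ 1.3026
y* = (k*)^α = 1.3026^0.47 ≈ 1.1323

y* = 1.13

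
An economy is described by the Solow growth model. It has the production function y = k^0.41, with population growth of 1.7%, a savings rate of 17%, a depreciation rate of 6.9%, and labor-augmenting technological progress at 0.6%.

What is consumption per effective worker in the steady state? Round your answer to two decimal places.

c* = 1.27

At the steady state, Δk = 0, so s·k^α = (n + g + δ)·k.
Dividing both sides by k: k^(1−α) = s / (n + g + δ).
k^0.59 = 0.17 / (0.017 + 0.006 + 0.069) = 0.17 / 0.092 = 1.8478
k* = 1.8478^(1/0.59) ≈ 2.8311
y* = (k*)^α = 2.8311^0.41 ≈ 1.5322
c* = (1 − s)·y* = (1 − 0.17) × 1.5322 ≈ 1.2717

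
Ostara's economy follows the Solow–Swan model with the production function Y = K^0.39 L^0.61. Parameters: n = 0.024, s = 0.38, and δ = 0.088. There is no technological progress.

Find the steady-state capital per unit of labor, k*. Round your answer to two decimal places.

k* ≈ 7.41

Steady state requires s·f(k) = (n + δ)·k, i.e. s·k^α = (n + δ)·k.
Dividing both sides by k: k^(1−α) = s / (n + δ).
k^0.61 = 0.38 / (0.024 + 0.088) = 0.38 / 0.112 = 3.3929
k* = 3.3929^(1/0.61) ≈ 7.4095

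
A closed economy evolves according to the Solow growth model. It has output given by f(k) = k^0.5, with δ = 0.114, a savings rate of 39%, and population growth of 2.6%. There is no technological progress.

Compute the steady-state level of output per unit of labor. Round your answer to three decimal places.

y* = 2.786

Steady state requires s·f(k) = (n + δ)·k, i.e. s·k^α = (n + δ)·k.
Rearranging, k^(1−α) = s / (n + δ).
k^0.5 = 0.39 / (0.026 + 0.114) = 0.39 / 0.140 = 2.7857
k* = 2.7857^(1/0.5) ≈ 7.7601
y* = (k*)^α = 7.7601^0.5 ≈ 2.7857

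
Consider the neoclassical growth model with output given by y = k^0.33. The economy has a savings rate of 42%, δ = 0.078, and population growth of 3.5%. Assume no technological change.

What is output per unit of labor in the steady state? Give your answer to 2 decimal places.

y* ≈ 1.91

Steady state requires s·f(k) = (n + δ)·k, i.e. s·k^α = (n + δ)·k.
Dividing both sides by k: k^(1−α) = s / (n + δ).
k^0.67 = 0.42 / (0.035 + 0.078) = 0.42 / 0.113 = 3.7168
k* = 3.7168^(1/0.67) ≈ 7.0958
y* = (k*)^α = 7.0958^0.33 ≈ 1.9091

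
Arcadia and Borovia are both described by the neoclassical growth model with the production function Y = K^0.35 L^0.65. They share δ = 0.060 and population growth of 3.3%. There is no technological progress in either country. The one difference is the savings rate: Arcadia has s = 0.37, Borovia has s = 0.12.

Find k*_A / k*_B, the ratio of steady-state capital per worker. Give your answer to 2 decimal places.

Steady-state k* = [s/(n + δ)]^(1/(1−α)), so the ratio is [ (s_A/(n + δ)_A) / (s_B/(n + δ)_B) ]^1.5385.
s_A/(n + δ)_A = 0.37/0.093 = 3.9785; s_B/(n + δ)_B = 0.12/0.093 = 1.2903.
Ratio = (3.9785/1.2903)^1.5385 = 3.0834^1.5385 ≈ 5.6542

ratio ≈ 5.65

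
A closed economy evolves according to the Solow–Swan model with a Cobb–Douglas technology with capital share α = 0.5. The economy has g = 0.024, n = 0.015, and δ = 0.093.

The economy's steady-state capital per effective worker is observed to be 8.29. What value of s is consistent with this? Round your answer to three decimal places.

s ≈ 0.380

At the steady state, Δk = 0, so s·k^α = (n + g + δ)·k.
So s / (n + g + δ) = (k*)^(1−α) = 8.29^0.5 = 2.8792.
Therefore s = 2.8792 × (n + g + δ) = 2.8792 × 0.132 = 0.3801.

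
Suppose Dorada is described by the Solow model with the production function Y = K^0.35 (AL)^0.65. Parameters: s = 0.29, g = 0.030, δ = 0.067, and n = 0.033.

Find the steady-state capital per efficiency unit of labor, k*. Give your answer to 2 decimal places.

k* = 3.44

At the steady state, Δk = 0, so s·k^α = (n + g + δ)·k.
Rearranging, k^(1−α) = s / (n + g + δ).
k^0.65 = 0.29 / (0.033 + 0.030 + 0.067) = 0.29 / 0.130 = 2.2308
k* = 2.2308^(1/0.65) ≈ 3.4363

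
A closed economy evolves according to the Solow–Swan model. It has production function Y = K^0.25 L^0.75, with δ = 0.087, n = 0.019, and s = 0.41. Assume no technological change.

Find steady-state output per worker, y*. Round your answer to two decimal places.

y* = 1.57

Steady state requires s·f(k) = (n + δ)·k, i.e. s·k^α = (n + δ)·k.
Rearranging, k^(1−α) = s / (n + δ).
k^0.75 = 0.41 / (0.019 + 0.087) = 0.41 / 0.106 = 3.8679
k* = 3.8679^(1/0.75) ≈ 6.0716
y* = (k*)^α = 6.0716^0.25 ≈ 1.5697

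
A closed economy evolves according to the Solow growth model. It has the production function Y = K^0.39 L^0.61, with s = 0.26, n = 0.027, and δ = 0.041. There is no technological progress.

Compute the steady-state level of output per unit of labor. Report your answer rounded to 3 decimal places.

y* ≈ 2.357

In steady state, investment equals break-even investment: s·k^α = (n + δ)·k.
Rearranging, k^(1−α) = s / (n + δ).
k^0.61 = 0.26 / (0.027 + 0.041) = 0.26 / 0.068 = 3.8235
k* = 3.8235^(1/0.61) ≈ 9.0127
y* = (k*)^α = 9.0127^0.39 ≈ 2.3572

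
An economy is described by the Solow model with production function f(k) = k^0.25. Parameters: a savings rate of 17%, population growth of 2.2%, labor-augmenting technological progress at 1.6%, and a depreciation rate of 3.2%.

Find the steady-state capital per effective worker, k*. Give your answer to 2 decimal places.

k* = 3.26

In steady state, investment equals break-even investment: s·k^α = (n + g + δ)·k.
Dividing both sides by k: k^(1−α) = s / (n + g + δ).
k^0.75 = 0.17 / (0.022 + 0.016 + 0.032) = 0.17 / 0.070 = 2.4286
k* = 2.4286^(1/0.75) ≈ 3.2644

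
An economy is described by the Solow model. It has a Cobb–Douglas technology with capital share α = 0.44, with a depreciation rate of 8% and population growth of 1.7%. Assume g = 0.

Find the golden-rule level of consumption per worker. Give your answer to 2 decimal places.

c_gold ≈ 1.84

At the golden rule, f'(k) = n + δ, so α·k^(α−1) = n + δ and k_gold = (α/(n + δ))^(1/(1−α)).
k_gold = (0.44/0.097)^(1/0.56) = 4.5361^1.7857 ≈ 14.8812
c_gold = f(k_gold) − (n + δ)·k_gold = 3.2807 − 0.097×14.8812 ≈ 1.8372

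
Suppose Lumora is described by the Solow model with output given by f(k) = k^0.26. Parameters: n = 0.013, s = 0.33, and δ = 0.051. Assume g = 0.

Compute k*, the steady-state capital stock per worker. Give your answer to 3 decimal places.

In steady state, investment equals break-even investment: s·k^α = (n + δ)·k.
Dividing both sides by k: k^(1−α) = s / (n + δ).
k^0.74 = 0.33 / (0.013 + 0.051) = 0.33 / 0.064 = 5.1563
k* = 5.1563^(1/0.74) ≈ 9.1753

k* ≈ 9.175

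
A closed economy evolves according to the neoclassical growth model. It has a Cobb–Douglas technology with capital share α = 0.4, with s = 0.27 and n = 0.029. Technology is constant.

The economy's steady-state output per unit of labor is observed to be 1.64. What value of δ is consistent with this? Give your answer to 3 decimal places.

In steady state, investment equals break-even investment: s·k^α = (n + δ)·k.
Since y* = [s/(n + δ)]^(α/(1−α)), we have s/(n + δ) = (y*)^((1−α)/α) = 1.64^1.5 = 2.1002.
Therefore n + δ = s / 2.1002 = 0.27 / 2.1002 = 0.1286, so δ = 0.1286 − 0.029 = 0.0996.

δ ≈ 0.100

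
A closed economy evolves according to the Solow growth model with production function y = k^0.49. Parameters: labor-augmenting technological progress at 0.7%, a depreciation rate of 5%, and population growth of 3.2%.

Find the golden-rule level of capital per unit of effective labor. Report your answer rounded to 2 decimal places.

k_gold ≈ 28.35

The golden rule sets f'(k) = n + g + δ, i.e. α·k^(α−1) = n + g + δ.
So k^(1−α) = α / (n + g + δ) = 0.49 / 0.089 = 5.5056.
k_gold = 5.5056^(1/0.51) ≈ 28.3503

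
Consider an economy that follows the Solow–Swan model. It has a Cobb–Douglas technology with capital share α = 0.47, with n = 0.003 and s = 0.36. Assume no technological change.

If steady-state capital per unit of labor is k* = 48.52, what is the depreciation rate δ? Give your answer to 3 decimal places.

δ ≈ 0.043

In steady state, investment equals break-even investment: s·k^α = (n + δ)·k.
So s / (n + δ) = (k*)^(1−α) = 48.52^0.53 = 7.8260.
Therefore n + δ = s / 7.8260 = 0.36 / 7.8260 = 0.0460, so δ = 0.0460 − 0.003 = 0.0430.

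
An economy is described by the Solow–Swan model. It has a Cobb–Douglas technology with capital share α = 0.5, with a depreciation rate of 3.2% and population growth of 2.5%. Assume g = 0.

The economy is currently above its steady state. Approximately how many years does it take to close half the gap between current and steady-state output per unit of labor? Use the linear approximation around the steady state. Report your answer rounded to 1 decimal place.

Near the steady state the convergence rate is λ = (1 − α)(n + δ).
λ = (1 − 0.5) × 0.057 = 0.5 × 0.057 = 0.0285
Half-life = ln 2 / λ = 0.6931 / 0.0285 ≈ 24.32 years

t_½ ≈ 24.3 years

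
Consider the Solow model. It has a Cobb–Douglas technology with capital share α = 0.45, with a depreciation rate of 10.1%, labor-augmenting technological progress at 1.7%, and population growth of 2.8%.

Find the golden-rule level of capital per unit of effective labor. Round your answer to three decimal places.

k_gold ≈ 7.742

The golden rule sets f'(k) = n + g + δ, i.e. α·k^(α−1) = n + g + δ.
So k^(1−α) = α / (n + g + δ) = 0.45 / 0.146 = 3.0822.
k_gold = 3.0822^(1/0.55) ≈ 7.7417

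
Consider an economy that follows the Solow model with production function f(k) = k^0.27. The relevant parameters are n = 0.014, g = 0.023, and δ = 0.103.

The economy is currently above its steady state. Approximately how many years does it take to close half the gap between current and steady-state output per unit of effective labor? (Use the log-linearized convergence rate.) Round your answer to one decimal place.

half-life ≈ 6.8 years

Near the steady state the convergence rate is λ = (1 − α)(n + g + δ).
λ = (1 − 0.27) × 0.140 = 0.73 × 0.140 = 0.1022
Half-life = ln 2 / λ = 0.6931 / 0.1022 ≈ 6.78 years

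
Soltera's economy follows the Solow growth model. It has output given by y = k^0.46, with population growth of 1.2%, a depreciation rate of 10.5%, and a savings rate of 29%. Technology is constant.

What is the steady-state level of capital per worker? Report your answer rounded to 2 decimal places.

At the steady state, Δk = 0, so s·k^α = (n + δ)·k.
Dividing both sides by k: k^(1−α) = s / (n + δ).
k^0.54 = 0.29 / (0.012 + 0.105) = 0.29 / 0.117 = 2.4786
k* = 2.4786^(1/0.54) ≈ 5.3705

k* ≈ 5.37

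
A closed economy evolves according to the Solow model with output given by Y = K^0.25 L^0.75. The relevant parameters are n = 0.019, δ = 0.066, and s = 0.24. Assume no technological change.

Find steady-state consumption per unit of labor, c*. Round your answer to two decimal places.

c* = 1.07

Steady state requires s·f(k) = (n + δ)·k, i.e. s·k^α = (n + δ)·k.
Rearranging, k^(1−α) = s / (n + δ).
k^0.75 = 0.24 / (0.019 + 0.066) = 0.24 / 0.085 = 2.8235
k* = 2.8235^(1/0.75) ≈ 3.9907
y* = (k*)^α = 3.9907^0.25 ≈ 1.4134
c* = (1 − s)·y* = (1 − 0.24) × 1.4134 ≈ 1.0742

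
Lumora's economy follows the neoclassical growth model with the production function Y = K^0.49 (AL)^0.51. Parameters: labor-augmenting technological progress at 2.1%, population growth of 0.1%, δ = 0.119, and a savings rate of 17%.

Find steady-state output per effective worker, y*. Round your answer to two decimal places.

y* ≈ 1.20

At the steady state, Δk = 0, so s·k^α = (n + g + δ)·k.
Rearranging, k^(1−α) = s / (n + g + δ).
k^0.51 = 0.17 / (0.001 + 0.021 + 0.119) = 0.17 / 0.141 = 1.2057
k* = 1.2057^(1/0.51) ≈ 1.4431
y* = (k*)^α = 1.4431^0.49 ≈ 1.1969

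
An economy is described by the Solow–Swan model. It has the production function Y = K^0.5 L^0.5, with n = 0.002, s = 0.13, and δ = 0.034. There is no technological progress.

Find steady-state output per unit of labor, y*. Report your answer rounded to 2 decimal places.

At the steady state, Δk = 0, so s·k^α = (n + δ)·k.
Rearranging, k^(1−α) = s / (n + δ).
k^0.5 = 0.13 / (0.002 + 0.034) = 0.13 / 0.036 = 3.6111
k* = 3.6111^(1/0.5) ≈ 13.0400
y* = (k*)^α = 13.0400^0.5 ≈ 3.6111

y* = 3.61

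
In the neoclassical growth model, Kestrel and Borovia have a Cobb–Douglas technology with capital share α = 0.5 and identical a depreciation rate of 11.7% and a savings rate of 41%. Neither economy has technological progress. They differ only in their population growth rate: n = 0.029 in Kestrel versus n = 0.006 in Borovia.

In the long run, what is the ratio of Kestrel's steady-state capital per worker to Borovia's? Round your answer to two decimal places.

ratio ≈ 0.71

Steady-state k* = [s/(n + δ)]^(1/(1−α)), so the ratio is [ (s_K/(n + δ)_K) / (s_B/(n + δ)_B) ]^2.
s_K/(n + δ)_K = 0.41/0.146 = 2.8082; s_B/(n + δ)_B = 0.41/0.123 = 3.3333.
Ratio = (2.8082/3.3333)^2 = 0.8425^2 ≈ 0.7098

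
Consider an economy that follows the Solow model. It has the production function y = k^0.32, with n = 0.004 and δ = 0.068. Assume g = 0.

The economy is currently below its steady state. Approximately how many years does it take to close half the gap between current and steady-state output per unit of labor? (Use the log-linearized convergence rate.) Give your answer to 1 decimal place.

half-life ≈ 14.2 years

Near the steady state the convergence rate is λ = (1 − α)(n + δ).
λ = (1 − 0.32) × 0.072 = 0.68 × 0.072 = 0.04896
Half-life = ln 2 / λ = 0.6931 / 0.04896 ≈ 14.16 years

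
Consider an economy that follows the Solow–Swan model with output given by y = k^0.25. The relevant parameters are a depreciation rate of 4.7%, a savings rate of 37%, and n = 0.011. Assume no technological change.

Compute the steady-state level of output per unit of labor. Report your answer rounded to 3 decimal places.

Steady state requires s·f(k) = (n + δ)·k, i.e. s·k^α = (n + δ)·k.
Dividing both sides by k: k^(1−α) = s / (n + δ).
k^0.75 = 0.37 / (0.011 + 0.047) = 0.37 / 0.058 = 6.3793
k* = 6.3793^(1/0.75) ≈ 11.8313
y* = (k*)^α = 11.8313^0.25 ≈ 1.8546

y* = 1.855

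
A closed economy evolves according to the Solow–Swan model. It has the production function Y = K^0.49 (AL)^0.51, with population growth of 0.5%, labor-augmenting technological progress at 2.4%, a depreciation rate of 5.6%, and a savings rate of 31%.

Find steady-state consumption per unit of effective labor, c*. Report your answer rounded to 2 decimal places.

Steady state requires s·f(k) = (n + g + δ)·k, i.e. s·k^α = (n + g + δ)·k.
Dividing both sides by k: k^(1−α) = s / (n + g + δ).
k^0.51 = 0.31 / (0.005 + 0.024 + 0.056) = 0.31 / 0.085 = 3.6471
k* = 3.6471^(1/0.51) ≈ 12.6432
y* = (k*)^α = 12.6432^0.49 ≈ 3.4666
c* = (1 − s)·y* = (1 − 0.31) × 3.4666 ≈ 2.3920

c* ≈ 2.39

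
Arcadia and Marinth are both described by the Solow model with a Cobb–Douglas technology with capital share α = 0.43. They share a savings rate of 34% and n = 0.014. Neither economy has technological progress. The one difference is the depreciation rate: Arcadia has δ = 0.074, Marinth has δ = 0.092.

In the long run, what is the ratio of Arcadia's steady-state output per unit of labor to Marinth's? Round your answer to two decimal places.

Steady-state y* = [s/(n + δ)]^(α/(1−α)), so the ratio is [ (s_A/(n + δ)_A) / (s_M/(n + δ)_M) ]^0.7544.
s_A/(n + δ)_A = 0.34/0.088 = 3.8636; s_M/(n + δ)_M = 0.34/0.106 = 3.2075.
Ratio = (3.8636/3.2075)^0.7544 = 1.2046^0.7544 ≈ 1.1508

y*_A / y*_M ≈ 1.15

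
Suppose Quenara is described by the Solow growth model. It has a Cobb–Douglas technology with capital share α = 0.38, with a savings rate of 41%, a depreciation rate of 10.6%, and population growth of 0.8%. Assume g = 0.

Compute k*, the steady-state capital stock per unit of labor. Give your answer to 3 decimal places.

In steady state, investment equals break-even investment: s·k^α = (n + δ)·k.
Rearranging, k^(1−α) = s / (n + δ).
k^0.62 = 0.41 / (0.008 + 0.106) = 0.41 / 0.114 = 3.5965
k* = 3.5965^(1/0.62) ≈ 7.8810

k* = 7.881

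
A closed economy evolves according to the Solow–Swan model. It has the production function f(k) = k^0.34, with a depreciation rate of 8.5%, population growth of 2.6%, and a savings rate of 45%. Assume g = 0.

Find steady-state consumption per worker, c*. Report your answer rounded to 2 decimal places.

At the steady state, Δk = 0, so s·k^α = (n + δ)·k.
Rearranging, k^(1−α) = s / (n + δ).
k^0.66 = 0.45 / (0.026 + 0.085) = 0.45 / 0.111 = 4.0541
k* = 4.0541^(1/0.66) ≈ 8.3378
y* = (k*)^α = 8.3378^0.34 ≈ 2.0566
c* = (1 − s)·y* = (1 − 0.45) × 2.0566 ≈ 1.1311

c* ≈ 1.13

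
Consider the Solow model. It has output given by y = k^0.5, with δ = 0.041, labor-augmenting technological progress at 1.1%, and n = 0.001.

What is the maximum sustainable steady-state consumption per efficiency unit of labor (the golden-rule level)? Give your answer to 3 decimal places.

At the golden rule, f'(k) = n + g + δ, so α·k^(α−1) = n + g + δ and k_gold = (α/(n + g + δ))^(1/(1−α)).
k_gold = (0.5/0.053)^(1/0.5) = 9.4340^2 ≈ 89.0004
c_gold = f(k_gold) − (n + g + δ)·k_gold = 9.4340 − 0.053×89.0004 ≈ 4.7170

c_gold ≈ 4.717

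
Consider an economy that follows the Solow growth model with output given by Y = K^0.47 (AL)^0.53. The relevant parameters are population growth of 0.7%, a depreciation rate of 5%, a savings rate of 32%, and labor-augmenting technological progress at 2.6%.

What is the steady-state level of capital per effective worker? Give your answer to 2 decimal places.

At the steady state, Δk = 0, so s·k^α = (n + g + δ)·k.
Dividing both sides by k: k^(1−α) = s / (n + g + δ).
k^0.53 = 0.32 / (0.007 + 0.026 + 0.050) = 0.32 / 0.083 = 3.8554
k* = 3.8554^(1/0.53) ≈ 12.7583

k* ≈ 12.76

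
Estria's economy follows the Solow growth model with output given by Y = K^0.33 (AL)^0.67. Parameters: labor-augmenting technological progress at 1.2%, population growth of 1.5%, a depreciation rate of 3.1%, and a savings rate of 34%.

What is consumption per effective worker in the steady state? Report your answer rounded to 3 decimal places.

At the steady state, Δk = 0, so s·k^α = (n + g + δ)·k.
Rearranging, k^(1−α) = s / (n + g + δ).
k^0.67 = 0.34 / (0.015 + 0.012 + 0.031) = 0.34 / 0.058 = 5.8621
k* = 5.8621^(1/0.67) ≈ 14.0071
y* = (k*)^α = 14.0071^0.33 ≈ 2.3894
c* = (1 − s)·y* = (1 − 0.34) × 2.3894 ≈ 1.5770

c* ≈ 1.577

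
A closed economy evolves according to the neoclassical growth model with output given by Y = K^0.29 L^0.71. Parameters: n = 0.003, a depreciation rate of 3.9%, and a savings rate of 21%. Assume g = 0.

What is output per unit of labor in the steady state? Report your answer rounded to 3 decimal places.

In steady state, investment equals break-even investment: s·k^α = (n + δ)·k.
Rearranging, k^(1−α) = s / (n + δ).
k^0.71 = 0.21 / (0.003 + 0.039) = 0.21 / 0.042 = 5.0000
k* = 5.0000^(1/0.71) ≈ 9.6486
y* = (k*)^α = 9.6486^0.29 ≈ 1.9297

y* ≈ 1.930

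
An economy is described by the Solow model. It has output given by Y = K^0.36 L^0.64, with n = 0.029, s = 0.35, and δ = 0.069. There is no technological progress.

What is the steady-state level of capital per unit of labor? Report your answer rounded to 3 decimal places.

Steady state requires s·f(k) = (n + δ)·k, i.e. s·k^α = (n + δ)·k.
Dividing both sides by k: k^(1−α) = s / (n + δ).
k^0.64 = 0.35 / (0.029 + 0.069) = 0.35 / 0.098 = 3.5714
k* = 3.5714^(1/0.64) ≈ 7.3082

k* ≈ 7.308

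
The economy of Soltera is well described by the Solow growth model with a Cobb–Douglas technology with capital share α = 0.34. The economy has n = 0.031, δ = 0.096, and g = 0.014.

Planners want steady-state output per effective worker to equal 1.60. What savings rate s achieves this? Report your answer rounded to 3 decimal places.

In steady state, investment equals break-even investment: s·k^α = (n + g + δ)·k.
Since y* = [s/(n + g + δ)]^(α/(1−α)), we have s/(n + g + δ) = (y*)^((1−α)/α) = 1.60^1.9412 = 2.4902.
Therefore s = 2.4902 × (n + g + δ) = 2.4902 × 0.141 = 0.3511.

s ≈ 0.351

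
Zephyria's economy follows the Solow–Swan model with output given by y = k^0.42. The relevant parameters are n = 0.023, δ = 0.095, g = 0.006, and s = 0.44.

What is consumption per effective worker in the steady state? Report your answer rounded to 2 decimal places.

At the steady state, Δk = 0, so s·k^α = (n + g + δ)·k.
Dividing both sides by k: k^(1−α) = s / (n + g + δ).
k^0.58 = 0.44 / (0.023 + 0.006 + 0.095) = 0.44 / 0.124 = 3.5484
k* = 3.5484^(1/0.58) ≈ 8.8783
y* = (k*)^α = 8.8783^0.42 ≈ 2.5021
c* = (1 − s)·y* = (1 − 0.44) × 2.5021 ≈ 1.4012

c* ≈ 1.40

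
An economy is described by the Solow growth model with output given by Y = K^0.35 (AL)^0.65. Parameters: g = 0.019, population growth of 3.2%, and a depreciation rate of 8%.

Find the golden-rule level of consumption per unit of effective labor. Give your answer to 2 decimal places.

At the golden rule, f'(k) = n + g + δ, so α·k^(α−1) = n + g + δ and k_gold = (α/(n + g + δ))^(1/(1−α)).
k_gold = (0.35/0.131)^(1/0.65) = 2.6718^1.5385 ≈ 4.5356
c_gold = f(k_gold) − (n + g + δ)·k_gold = 1.6975 − 0.131×4.5356 ≈ 1.1033

c_gold ≈ 1.10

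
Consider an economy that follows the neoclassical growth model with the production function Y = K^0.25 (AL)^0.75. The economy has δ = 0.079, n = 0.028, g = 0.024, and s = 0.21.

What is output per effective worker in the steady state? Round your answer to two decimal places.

y* ≈ 1.17

In steady state, investment equals break-even investment: s·k^α = (n + g + δ)·k.
Rearranging, k^(1−α) = s / (n + g + δ).
k^0.75 = 0.21 / (0.028 + 0.024 + 0.079) = 0.21 / 0.131 = 1.6031
k* = 1.6031^(1/0.75) ≈ 1.8762
y* = (k*)^α = 1.8762^0.25 ≈ 1.1704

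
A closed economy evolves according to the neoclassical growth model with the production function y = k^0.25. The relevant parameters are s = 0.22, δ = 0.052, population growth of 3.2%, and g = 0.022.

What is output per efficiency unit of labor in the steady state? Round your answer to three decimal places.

y* = 1.276

At the steady state, Δk = 0, so s·k^α = (n + g + δ)·k.
Rearranging, k^(1−α) = s / (n + g + δ).
k^0.75 = 0.22 / (0.032 + 0.022 + 0.052) = 0.22 / 0.106 = 2.0755
k* = 2.0755^(1/0.75) ≈ 2.6475
y* = (k*)^α = 2.6475^0.25 ≈ 1.2756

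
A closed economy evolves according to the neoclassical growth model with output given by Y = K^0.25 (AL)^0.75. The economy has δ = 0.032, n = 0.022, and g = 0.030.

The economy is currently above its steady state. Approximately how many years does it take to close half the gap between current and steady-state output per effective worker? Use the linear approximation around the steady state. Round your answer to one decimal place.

Near the steady state the convergence rate is λ = (1 − α)(n + g + δ).
λ = (1 − 0.25) × 0.084 = 0.75 × 0.084 = 0.0630
Half-life = ln 2 / λ = 0.6931 / 0.0630 ≈ 11.00 years

about 11.0 years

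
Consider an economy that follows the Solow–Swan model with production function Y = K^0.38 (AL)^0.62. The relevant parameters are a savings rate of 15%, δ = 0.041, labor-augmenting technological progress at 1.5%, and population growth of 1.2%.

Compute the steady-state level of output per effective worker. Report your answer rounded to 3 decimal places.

At the steady state, Δk = 0, so s·k^α = (n + g + δ)·k.
Rearranging, k^(1−α) = s / (n + g + δ).
k^0.62 = 0.15 / (0.012 + 0.015 + 0.041) = 0.15 / 0.068 = 2.2059
k* = 2.2059^(1/0.62) ≈ 3.5824
y* = (k*)^α = 3.5824^0.38 ≈ 1.6240

y* = 1.624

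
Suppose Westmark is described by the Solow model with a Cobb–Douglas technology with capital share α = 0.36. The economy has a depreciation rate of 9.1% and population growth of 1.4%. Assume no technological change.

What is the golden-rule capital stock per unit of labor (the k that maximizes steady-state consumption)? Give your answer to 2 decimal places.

The golden rule sets f'(k) = n + δ, i.e. α·k^(α−1) = n + δ.
So k^(1−α) = α / (n + δ) = 0.36 / 0.105 = 3.4286.
k_gold = 3.4286^(1/0.64) ≈ 6.8568

k_gold ≈ 6.86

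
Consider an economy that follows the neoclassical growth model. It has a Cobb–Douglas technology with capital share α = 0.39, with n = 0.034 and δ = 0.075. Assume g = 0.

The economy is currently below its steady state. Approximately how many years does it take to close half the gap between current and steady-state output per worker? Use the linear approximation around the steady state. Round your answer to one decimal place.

Near the steady state the convergence rate is λ = (1 − α)(n + δ).
λ = (1 − 0.39) × 0.109 = 0.61 × 0.109 = 0.06649
Half-life = ln 2 / λ = 0.6931 / 0.06649 ≈ 10.42 years

t_½ ≈ 10.4 years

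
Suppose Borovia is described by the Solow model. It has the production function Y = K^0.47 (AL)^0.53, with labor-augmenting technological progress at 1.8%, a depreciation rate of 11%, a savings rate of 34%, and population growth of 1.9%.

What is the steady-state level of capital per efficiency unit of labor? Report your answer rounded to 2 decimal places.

Steady state requires s·f(k) = (n + g + δ)·k, i.e. s·k^α = (n + g + δ)·k.
Rearranging, k^(1−α) = s / (n + g + δ).
k^0.53 = 0.34 / (0.019 + 0.018 + 0.110) = 0.34 / 0.147 = 2.3129
k* = 2.3129^(1/0.53) ≈ 4.8651

k* = 4.87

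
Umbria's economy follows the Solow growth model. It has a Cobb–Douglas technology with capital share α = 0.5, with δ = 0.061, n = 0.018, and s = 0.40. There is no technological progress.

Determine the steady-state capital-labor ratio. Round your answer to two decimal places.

k* ≈ 25.64

At the steady state, Δk = 0, so s·k^α = (n + δ)·k.
Rearranging, k^(1−α) = s / (n + δ).
k^0.5 = 0.40 / (0.018 + 0.061) = 0.40 / 0.079 = 5.0633
k* = 5.0633^(1/0.5) ≈ 25.6370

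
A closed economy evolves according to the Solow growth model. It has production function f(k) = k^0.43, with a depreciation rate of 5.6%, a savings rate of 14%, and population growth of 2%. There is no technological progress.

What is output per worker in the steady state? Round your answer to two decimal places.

At the steady state, Δk = 0, so s·k^α = (n + δ)·k.
Dividing both sides by k: k^(1−α) = s / (n + δ).
k^0.57 = 0.14 / (0.020 + 0.056) = 0.14 / 0.076 = 1.8421
k* = 1.8421^(1/0.57) ≈ 2.9205
y* = (k*)^α = 2.9205^0.43 ≈ 1.5854

y* = 1.59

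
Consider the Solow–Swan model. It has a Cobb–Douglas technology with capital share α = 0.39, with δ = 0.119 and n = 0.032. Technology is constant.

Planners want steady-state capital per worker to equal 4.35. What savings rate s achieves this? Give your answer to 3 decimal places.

Steady state requires s·f(k) = (n + δ)·k, i.e. s·k^α = (n + δ)·k.
So s / (n + δ) = (k*)^(1−α) = 4.35^0.61 = 2.4518.
Therefore s = 2.4518 × (n + δ) = 2.4518 × 0.151 = 0.3702.

s ≈ 0.370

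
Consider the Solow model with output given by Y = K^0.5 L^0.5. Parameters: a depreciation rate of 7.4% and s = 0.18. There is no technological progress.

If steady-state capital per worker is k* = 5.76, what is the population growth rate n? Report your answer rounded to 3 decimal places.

Steady state requires s·f(k) = (n + δ)·k, i.e. s·k^α = (n + δ)·k.
So s / (n + δ) = (k*)^(1−α) = 5.76^0.5 = 2.4000.
Therefore n + δ = s / 2.4000 = 0.18 / 2.4000 = 0.0750, so n = 0.0750 − 0.074 = 0.0010.

n ≈ 0.001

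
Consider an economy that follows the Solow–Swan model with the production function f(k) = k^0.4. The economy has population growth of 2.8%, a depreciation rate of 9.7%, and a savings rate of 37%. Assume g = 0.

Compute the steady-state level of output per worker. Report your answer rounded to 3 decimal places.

At the steady state, Δk = 0, so s·k^α = (n + δ)·k.
Dividing both sides by k: k^(1−α) = s / (n + δ).
k^0.6 = 0.37 / (0.028 + 0.097) = 0.37 / 0.125 = 2.9600
k* = 2.9600^(1/0.6) ≈ 6.1022
y* = (k*)^α = 6.1022^0.4 ≈ 2.0616

y* ≈ 2.062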